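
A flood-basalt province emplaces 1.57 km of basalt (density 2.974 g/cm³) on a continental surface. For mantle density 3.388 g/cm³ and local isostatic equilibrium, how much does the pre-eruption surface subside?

1.38 km

Subaerial loading: s = t ρ_load / ρ_m.
s = 1.57 km × 2.974/3.388 = 1.38 km.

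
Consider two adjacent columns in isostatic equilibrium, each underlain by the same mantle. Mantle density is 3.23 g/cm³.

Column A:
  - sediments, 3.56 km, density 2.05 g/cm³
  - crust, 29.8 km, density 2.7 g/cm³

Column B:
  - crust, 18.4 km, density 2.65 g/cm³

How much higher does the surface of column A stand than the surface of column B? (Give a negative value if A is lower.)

2.89 km

For any compensation level in the mantle, the mantle terms cancel and isostasy reduces to e = (Σt_A − Σt_B) − (Σ(ρt)_A − Σ(ρt)_B) / ρ_m.
Σt_A = 33.36 km; Σt_B = 18.4 km; Σ(ρt)_A = 87.758; Σ(ρt)_B = 48.76 (in km·g/cm³).
e = (33.36 − 18.4) − (87.758 − 48.76) / 3.23 = 2.89 km.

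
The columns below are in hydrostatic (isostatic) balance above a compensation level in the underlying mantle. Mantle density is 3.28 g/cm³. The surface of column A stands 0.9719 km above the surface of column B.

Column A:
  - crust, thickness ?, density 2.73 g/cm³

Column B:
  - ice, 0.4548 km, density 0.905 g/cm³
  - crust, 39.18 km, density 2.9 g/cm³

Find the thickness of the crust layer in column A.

34.8 km

Take the compensation level at the base of the deeper column (depth z_c below the surface of column A) and equate Σ ρ_i t_i down to z_c; mantle fills any gap and the z_c terms cancel.
Column A: x×2.73 + (z_c − 0 − x)×3.28
Column B: 0.9719×0 + 0.4548×0.905 + 39.18×2.9 + (z_c − 0.9719 − 39.6348)×3.28
The z_c×3.28 term appears on both sides and cancels. Collect the known terms of each column as K = Σ(ρt)_known − 3.28 × (depth of known layers): K_A = 0 − 3.28×0 = 0; K_B = 114.033594 − 3.28×(0.9719 + 39.6348) = −19.156382.
Balance: K_A − x×(3.28 − 2.73) = K_B, so x = (K_A − K_B)/(3.28 − 2.73) = 19.1564/0.55 = 34.8 km.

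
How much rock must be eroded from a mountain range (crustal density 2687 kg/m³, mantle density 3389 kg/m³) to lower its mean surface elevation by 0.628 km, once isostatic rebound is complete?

Net drop Δ = e − u = e − e ρ_c/ρ_m = e (ρ_m − ρ_c)/ρ_m.
e = Δ ρ_m/(ρ_m − ρ_c) = 0.628 km × 3389/702 = 3.03 km.

3.03 km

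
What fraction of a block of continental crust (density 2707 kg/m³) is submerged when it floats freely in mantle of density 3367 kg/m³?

Submerged fraction = ρ_obj/ρ_fluid = 2707/3367 = 80.4%.

80.4%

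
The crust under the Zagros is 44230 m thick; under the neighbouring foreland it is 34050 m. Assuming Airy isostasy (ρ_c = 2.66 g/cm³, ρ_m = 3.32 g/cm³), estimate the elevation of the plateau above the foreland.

2020 m

Excess crust Δ = 44230 m − 34050 m = 10180 m, split between elevation h and root r with h + r = Δ.
Airy balance ρ_c h = (ρ_m − ρ_c) r gives r = h ρ_c/(ρ_m − ρ_c), so h (1 + ρ_c/(ρ_m − ρ_c)) = Δ, i.e. h = Δ (ρ_m − ρ_c)/ρ_m.
h = 10180 m × 0.66/3.32 = 2020 m.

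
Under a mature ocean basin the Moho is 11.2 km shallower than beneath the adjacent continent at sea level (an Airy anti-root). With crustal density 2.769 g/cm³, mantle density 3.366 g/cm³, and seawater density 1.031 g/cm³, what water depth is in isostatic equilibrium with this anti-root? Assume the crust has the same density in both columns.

Replacing a thickness d of crust by seawater at the top must be balanced by replacing crust with mantle at the base: d (ρ_c − ρ_w) = a (ρ_m − ρ_c).
d = a (ρ_m − ρ_c)/(ρ_c − ρ_w) = 11.2 km × 0.597/1.738 = 3.85 km.

3.85 km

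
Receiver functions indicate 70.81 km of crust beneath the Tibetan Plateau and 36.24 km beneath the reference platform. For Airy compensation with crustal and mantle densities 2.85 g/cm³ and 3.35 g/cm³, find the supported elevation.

5.16 km

Excess crust Δ = 70.81 km − 36.24 km = 34.57 km, split between elevation h and root r with h + r = Δ.
Airy balance ρ_c h = (ρ_m − ρ_c) r gives r = h ρ_c/(ρ_m − ρ_c), so h (1 + ρ_c/(ρ_m − ρ_c)) = Δ, i.e. h = Δ (ρ_m − ρ_c)/ρ_m.
h = 34.57 km × 0.5/3.35 = 5.16 km.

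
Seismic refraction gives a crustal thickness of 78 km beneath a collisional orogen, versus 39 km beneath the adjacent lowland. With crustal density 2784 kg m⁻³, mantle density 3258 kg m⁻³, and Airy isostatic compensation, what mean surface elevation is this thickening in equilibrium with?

Excess crust Δ = 78 km − 39 km = 39 km, split between elevation h and root r with h + r = Δ.
Airy balance ρ_c h = (ρ_m − ρ_c) r gives r = h ρ_c/(ρ_m − ρ_c), so h (1 + ρ_c/(ρ_m − ρ_c)) = Δ, i.e. h = Δ (ρ_m − ρ_c)/ρ_m.
h = 39 km × 474/3258 = 5.67 km.

5.67 km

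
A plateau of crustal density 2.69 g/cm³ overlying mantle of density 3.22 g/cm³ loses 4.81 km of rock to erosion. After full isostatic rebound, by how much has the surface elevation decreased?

0.792 km

Rebound u = e ρ_c/ρ_m = 4.81 km × 2.69/3.22 = 4.018 km.
Net surface drop = e − u = 4.81 km − 4.018 km = e (ρ_m − ρ_c)/ρ_m = 0.792 km.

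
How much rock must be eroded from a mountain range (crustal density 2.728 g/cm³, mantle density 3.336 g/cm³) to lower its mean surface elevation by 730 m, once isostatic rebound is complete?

Net drop Δ = e − u = e − e ρ_c/ρ_m = e (ρ_m − ρ_c)/ρ_m.
e = Δ ρ_m/(ρ_m − ρ_c) = 730 m × 3.336/0.608 = 4010 m.

4010 m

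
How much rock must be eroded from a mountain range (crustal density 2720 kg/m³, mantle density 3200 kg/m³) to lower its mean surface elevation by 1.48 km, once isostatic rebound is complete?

9.87 km

Net drop Δ = e − u = e − e ρ_c/ρ_m = e (ρ_m − ρ_c)/ρ_m.
e = Δ ρ_m/(ρ_m − ρ_c) = 1.48 km × 3200/480 = 9.87 km.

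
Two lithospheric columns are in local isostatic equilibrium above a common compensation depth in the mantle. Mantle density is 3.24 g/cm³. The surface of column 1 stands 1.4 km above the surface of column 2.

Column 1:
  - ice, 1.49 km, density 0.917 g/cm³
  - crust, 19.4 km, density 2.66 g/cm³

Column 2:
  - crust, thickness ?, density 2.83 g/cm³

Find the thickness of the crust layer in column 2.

24.8 km

Take the compensation level at the base of the deeper column (depth z_c below the surface of column 1) and equate Σ ρ_i t_i down to z_c; mantle fills any gap and the z_c terms cancel.
Column 1: 1.49×0.917 + 19.4×2.66 + (z_c − 20.89)×3.24
Column 2: 1.4×0 + x×2.83 + (z_c − 1.4 − 0 − x)×3.24
The z_c×3.24 term appears on both sides and cancels. Collect the known terms of each column as K = Σ(ρt)_known − 3.24 × (depth of known layers): K_1 = 52.97033 − 3.24×20.89 = −14.71327; K_2 = 0 − 3.24×(1.4 + 0) = −4.536.
Balance: K_1 = K_2 − x×(3.24 − 2.83), so x = (K_2 − K_1)/(3.24 − 2.83) = 10.1773/0.41 = 24.8 km.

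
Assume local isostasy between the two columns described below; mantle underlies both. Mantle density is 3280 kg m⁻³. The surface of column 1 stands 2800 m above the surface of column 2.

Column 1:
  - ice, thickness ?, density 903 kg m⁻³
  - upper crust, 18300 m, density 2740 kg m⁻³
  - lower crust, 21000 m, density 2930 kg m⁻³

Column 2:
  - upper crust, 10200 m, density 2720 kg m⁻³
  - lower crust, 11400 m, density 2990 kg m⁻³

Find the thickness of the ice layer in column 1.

Take the compensation level at the base of the deeper column (depth z_c below the surface of column 1) and equate Σ ρ_i t_i down to z_c; mantle fills any gap and the z_c terms cancel.
Column 1: x×903 + 18300×2740 + 21000×2930 + (z_c − 39300 − x)×3280
Column 2: 2800×0 + 10200×2720 + 11400×2990 + (z_c − 2800 − 21600)×3280
The z_c×3280 term appears on both sides and cancels. Collect the known terms of each column as K = Σ(ρt)_known − 3280 × (depth of known layers): K_1 = 111672000 − 3280×39300 = −17232000; K_2 = 61830000 − 3280×(2800 + 21600) = −18202000.
Balance: K_1 − x×(3280 − 903) = K_2, so x = (K_1 − K_2)/(3280 − 903) = 970000/2377 = 408 m.

408 m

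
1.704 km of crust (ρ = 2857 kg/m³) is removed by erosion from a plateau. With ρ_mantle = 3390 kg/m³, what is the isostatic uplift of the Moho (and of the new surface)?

1.44 km

Unloading: uplift u = e ρ_c/ρ_m = 1.704 km × 2857/3390 = 1.44 km.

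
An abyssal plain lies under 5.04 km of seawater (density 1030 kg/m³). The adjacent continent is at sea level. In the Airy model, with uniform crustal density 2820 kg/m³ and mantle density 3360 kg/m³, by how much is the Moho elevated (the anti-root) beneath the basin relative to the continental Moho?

Isostatic balance requires: replacing crust with seawater at the top is compensated by replacing crust with mantle at the base: d (ρ_c − ρ_w) = a (ρ_m − ρ_c).
a = d (ρ_c − ρ_w)/(ρ_m − ρ_c) = 5.04 km × 1790/540 = 16.7 km.

16.7 km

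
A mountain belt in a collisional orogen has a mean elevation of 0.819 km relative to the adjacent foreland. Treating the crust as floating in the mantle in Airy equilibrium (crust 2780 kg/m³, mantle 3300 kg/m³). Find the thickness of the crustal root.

For local isostatic compensation: the weight of the topography is balanced by the buoyancy of the root, ρ_c h = (ρ_m − ρ_c) r.
r = h · ρ_c / (ρ_m − ρ_c) = 0.819 km × 2780 / (3300 − 2780) = 4.38 km.

4.38 km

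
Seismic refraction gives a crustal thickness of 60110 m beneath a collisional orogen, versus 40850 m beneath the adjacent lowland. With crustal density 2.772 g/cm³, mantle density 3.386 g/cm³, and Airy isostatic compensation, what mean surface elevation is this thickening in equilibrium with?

3490 m

Excess crust Δ = 60110 m − 40850 m = 19260 m, split between elevation h and root r with h + r = Δ.
Airy balance ρ_c h = (ρ_m − ρ_c) r gives r = h ρ_c/(ρ_m − ρ_c), so h (1 + ρ_c/(ρ_m − ρ_c)) = Δ, i.e. h = Δ (ρ_m − ρ_c)/ρ_m.
h = 19260 m × 0.614/3.386 = 3490 m.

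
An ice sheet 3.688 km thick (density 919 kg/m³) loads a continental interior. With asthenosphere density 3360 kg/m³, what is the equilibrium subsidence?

Balancing pressure at the compensation depth: the ice load ρ_ice t is balanced by mantle displaced below, ρ_m s.
s = t ρ_ice / ρ_m = 3.688 km × 919/3360 = 1.01 km.

1.01 km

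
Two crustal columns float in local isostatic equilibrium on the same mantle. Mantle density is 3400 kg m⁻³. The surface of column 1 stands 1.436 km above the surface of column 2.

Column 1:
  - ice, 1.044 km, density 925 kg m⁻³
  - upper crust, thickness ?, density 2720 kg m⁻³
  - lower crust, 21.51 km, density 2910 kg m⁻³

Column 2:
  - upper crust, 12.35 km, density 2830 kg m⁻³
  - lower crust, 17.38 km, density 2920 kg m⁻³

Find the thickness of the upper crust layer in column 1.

Take the compensation level at the base of the deeper column (depth z_c below the surface of column 1) and equate Σ ρ_i t_i down to z_c; mantle fills any gap and the z_c terms cancel.
Column 1: 1.044×925 + x×2720 + 21.51×2910 + (z_c − 22.554 − x)×3400
Column 2: 1.436×0 + 12.35×2830 + 17.38×2920 + (z_c − 1.436 − 29.73)×3400
The z_c×3400 term appears on both sides and cancels. Collect the known terms of each column as K = Σ(ρt)_known − 3400 × (depth of known layers): K_1 = 63559.8 − 3400×22.554 = −13123.8; K_2 = 85700.1 − 3400×(1.436 + 29.73) = −20264.3.
Balance: K_1 − x×(3400 − 2720) = K_2, so x = (K_1 − K_2)/(3400 − 2720) = 7140.5/680 = 10.5 km.

10.5 km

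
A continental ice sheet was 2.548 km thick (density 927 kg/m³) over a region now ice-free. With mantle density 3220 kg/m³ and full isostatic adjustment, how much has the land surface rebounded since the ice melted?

Removing the load lets mantle flow back in; uplift u satisfies ρ_ice t = ρ_m u.
u = t ρ_ice/ρ_m = 2.548 km × 927/3220 = 0.734 km.

0.734 km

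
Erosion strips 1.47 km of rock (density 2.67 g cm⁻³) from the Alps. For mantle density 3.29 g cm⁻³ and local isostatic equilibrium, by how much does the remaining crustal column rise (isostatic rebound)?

1.19 km

Unloading: uplift u = e ρ_c/ρ_m = 1.47 km × 2.67/3.29 = 1.19 km.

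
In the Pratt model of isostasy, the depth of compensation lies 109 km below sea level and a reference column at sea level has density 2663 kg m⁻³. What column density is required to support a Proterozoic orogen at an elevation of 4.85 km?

Pratt balance: ρ_ref D = ρ (D + h).
ρ = ρ_ref D/(D + h) = 2663 × 109 km/(109 km + 4.85 km) = 2550 kg m⁻³.

2550 kg m⁻³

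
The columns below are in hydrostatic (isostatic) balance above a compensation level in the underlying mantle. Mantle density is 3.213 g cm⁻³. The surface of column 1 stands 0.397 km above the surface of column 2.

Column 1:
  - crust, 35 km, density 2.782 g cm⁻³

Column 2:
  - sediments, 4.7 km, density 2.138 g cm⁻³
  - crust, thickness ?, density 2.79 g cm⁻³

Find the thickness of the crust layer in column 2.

Take the compensation level at the base of the deeper column (depth z_c below the surface of column 1) and equate Σ ρ_i t_i down to z_c; mantle fills any gap and the z_c terms cancel.
Column 1: 35×2.782 + (z_c − 35)×3.213
Column 2: 0.397×0 + 4.7×2.138 + x×2.79 + (z_c − 0.397 − 4.7 − x)×3.213
The z_c×3.213 term appears on both sides and cancels. Collect the known terms of each column as K = Σ(ρt)_known − 3.213 × (depth of known layers): K_1 = 97.37 − 3.213×35 = −15.085; K_2 = 10.0486 − 3.213×(0.397 + 4.7) = −6.328061.
Balance: K_1 = K_2 − x×(3.213 − 2.79), so x = (K_2 − K_1)/(3.213 − 2.79) = 8.75694/0.423 = 20.7 km.

20.7 km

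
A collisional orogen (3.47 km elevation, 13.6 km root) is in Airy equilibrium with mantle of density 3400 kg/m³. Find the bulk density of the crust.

2710 kg/m³

ρ_c h = (ρ_m − ρ_c) r → ρ_c (h + r) = ρ_m r → ρ_c = ρ_m r / (h + r).
ρ_c = 3400 × 13.6 km / (3.47 km + 13.6 km) = 2710 kg/m³.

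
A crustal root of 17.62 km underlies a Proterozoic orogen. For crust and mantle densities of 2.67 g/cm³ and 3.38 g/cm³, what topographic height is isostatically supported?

4.69 km

Isostatic balance requires: ρ_c h = (ρ_m − ρ_c) r.
h = r (ρ_m − ρ_c) / ρ_c = 17.62 km × (3.38 − 2.67) / 2.67 = 4.69 km.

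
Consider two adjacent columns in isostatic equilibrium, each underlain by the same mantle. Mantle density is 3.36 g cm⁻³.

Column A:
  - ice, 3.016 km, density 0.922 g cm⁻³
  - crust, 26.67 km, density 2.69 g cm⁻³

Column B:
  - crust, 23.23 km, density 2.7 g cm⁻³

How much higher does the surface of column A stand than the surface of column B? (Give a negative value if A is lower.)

For any compensation level in the mantle, the mantle terms cancel and isostasy reduces to e = (Σt_A − Σt_B) − (Σ(ρt)_A − Σ(ρt)_B) / ρ_m.
Σt_A = 29.686 km; Σt_B = 23.23 km; Σ(ρt)_A = 74.523052; Σ(ρt)_B = 62.721 (in km·g cm⁻³).
e = (29.686 − 23.23) − (74.523052 − 62.721) / 3.36 = 2.94 km.

2.94 km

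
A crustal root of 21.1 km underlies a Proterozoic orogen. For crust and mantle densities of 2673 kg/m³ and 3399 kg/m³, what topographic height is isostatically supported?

Isostatic balance requires: ρ_c h = (ρ_m − ρ_c) r.
h = r (ρ_m − ρ_c) / ρ_c = 21.1 km × (3399 − 2673) / 2673 = 5.73 km.

5.73 km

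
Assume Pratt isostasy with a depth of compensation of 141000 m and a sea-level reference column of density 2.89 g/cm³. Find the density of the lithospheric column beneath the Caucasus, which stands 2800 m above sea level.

2.83 g/cm³

Pratt balance: ρ_ref D = ρ (D + h).
ρ = ρ_ref D/(D + h) = 2.89 × 141000 m/(141000 m + 2800 m) = 2.83 g/cm³.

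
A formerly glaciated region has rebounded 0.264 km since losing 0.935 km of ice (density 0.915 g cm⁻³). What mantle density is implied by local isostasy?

ρ_m = ρ_ice t / u = 0.915 × 0.935 km/0.264 km = 3.24 g cm⁻³.

3.24 g cm⁻³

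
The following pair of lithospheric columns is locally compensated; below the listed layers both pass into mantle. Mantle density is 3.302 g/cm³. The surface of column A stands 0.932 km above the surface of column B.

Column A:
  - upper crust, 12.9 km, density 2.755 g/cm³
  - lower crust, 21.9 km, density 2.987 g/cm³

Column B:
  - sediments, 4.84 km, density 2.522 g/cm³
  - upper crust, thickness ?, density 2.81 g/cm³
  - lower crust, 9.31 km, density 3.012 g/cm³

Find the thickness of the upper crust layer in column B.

8.95 km

Take the compensation level at the base of the deeper column (depth z_c below the surface of column A) and equate Σ ρ_i t_i down to z_c; mantle fills any gap and the z_c terms cancel.
Column A: 12.9×2.755 + 21.9×2.987 + (z_c − 34.8)×3.302
Column B: 0.932×0 + 4.84×2.522 + x×2.81 + 9.31×3.012 + (z_c − 0.932 − 14.15 − x)×3.302
The z_c×3.302 term appears on both sides and cancels. Collect the known terms of each column as K = Σ(ρt)_known − 3.302 × (depth of known layers): K_A = 100.9548 − 3.302×34.8 = −13.9548; K_B = 40.2482 − 3.302×(0.932 + 14.15) = −9.552564.
Balance: K_A = K_B − x×(3.302 − 2.81), so x = (K_B − K_A)/(3.302 − 2.81) = 4.40224/0.492 = 8.95 km.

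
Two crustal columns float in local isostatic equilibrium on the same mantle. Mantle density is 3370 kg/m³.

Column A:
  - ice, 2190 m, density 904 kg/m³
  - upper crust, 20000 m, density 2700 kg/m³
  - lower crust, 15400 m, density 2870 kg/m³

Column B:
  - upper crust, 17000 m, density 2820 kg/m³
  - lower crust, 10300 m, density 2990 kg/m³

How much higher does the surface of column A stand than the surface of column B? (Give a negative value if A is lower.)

3930 m

For any compensation level in the mantle, the mantle terms cancel and isostasy reduces to e = (Σt_A − Σt_B) − (Σ(ρt)_A − Σ(ρt)_B) / ρ_m.
Σt_A = 37590 m; Σt_B = 27300 m; Σ(ρt)_A = 100177760; Σ(ρt)_B = 78737000 (in m·kg/m³).
e = (37590 − 27300) − (100177760 − 78737000) / 3370 = 3930 m.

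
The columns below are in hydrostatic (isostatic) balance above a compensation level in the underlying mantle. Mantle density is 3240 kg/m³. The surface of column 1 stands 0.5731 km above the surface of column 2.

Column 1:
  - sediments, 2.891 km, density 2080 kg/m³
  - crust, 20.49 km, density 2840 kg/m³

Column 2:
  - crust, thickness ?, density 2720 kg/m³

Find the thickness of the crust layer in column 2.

Take the compensation level at the base of the deeper column (depth z_c below the surface of column 1) and equate Σ ρ_i t_i down to z_c; mantle fills any gap and the z_c terms cancel.
Column 1: 2.891×2080 + 20.49×2840 + (z_c − 23.381)×3240
Column 2: 0.5731×0 + x×2720 + (z_c − 0.5731 − 0 − x)×3240
The z_c×3240 term appears on both sides and cancels. Collect the known terms of each column as K = Σ(ρt)_known − 3240 × (depth of known layers): K_1 = 64204.88 − 3240×23.381 = −11549.56; K_2 = 0 − 3240×(0.5731 + 0) = −1856.844.
Balance: K_1 = K_2 − x×(3240 − 2720), so x = (K_2 − K_1)/(3240 − 2720) = 9692.72/520 = 18.6 km.

18.6 km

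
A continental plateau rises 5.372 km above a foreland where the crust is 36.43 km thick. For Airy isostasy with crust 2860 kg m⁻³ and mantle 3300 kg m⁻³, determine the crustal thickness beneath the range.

Root depth r = h ρ_c / (ρ_m − ρ_c) = 5.372 km × 2860 / 440 = 34.92 km.
Total thickness = T + h + r = 36.43 km + 5.372 km + 34.92 km = 76.7 km.

76.7 km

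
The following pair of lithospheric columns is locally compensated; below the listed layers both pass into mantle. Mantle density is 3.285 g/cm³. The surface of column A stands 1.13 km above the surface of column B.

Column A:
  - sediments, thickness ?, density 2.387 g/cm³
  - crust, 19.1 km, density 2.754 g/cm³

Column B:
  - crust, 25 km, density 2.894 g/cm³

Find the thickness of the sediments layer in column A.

3.72 km

Take the compensation level at the base of the deeper column (depth z_c below the surface of column A) and equate Σ ρ_i t_i down to z_c; mantle fills any gap and the z_c terms cancel.
Column A: x×2.387 + 19.1×2.754 + (z_c − 19.1 − x)×3.285
Column B: 1.13×0 + 25×2.894 + (z_c − 1.13 − 25)×3.285
The z_c×3.285 term appears on both sides and cancels. Collect the known terms of each column as K = Σ(ρt)_known − 3.285 × (depth of known layers): K_A = 52.6014 − 3.285×19.1 = −10.1421; K_B = 72.35 − 3.285×(1.13 + 25) = −13.48705.
Balance: K_A − x×(3.285 − 2.387) = K_B, so x = (K_A − K_B)/(3.285 − 2.387) = 3.34495/0.898 = 3.72 km.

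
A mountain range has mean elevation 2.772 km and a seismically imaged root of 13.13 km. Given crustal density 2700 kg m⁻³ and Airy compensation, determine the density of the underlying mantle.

Airy balance: ρ_c h = (ρ_m − ρ_c) r → ρ_m = ρ_c (1 + h/r).
ρ_m = 2700 × (1 + 2.772 km/13.13 km) = 3270 kg m⁻³.

3270 kg m⁻³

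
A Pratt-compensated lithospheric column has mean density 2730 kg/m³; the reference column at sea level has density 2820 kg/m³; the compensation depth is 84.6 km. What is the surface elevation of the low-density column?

ρ_ref D = ρ (D + h) → h = D (ρ_ref − ρ)/ρ.
h = 84.6 km × (2820 − 2730)/2730 = 2.79 km.

2.79 km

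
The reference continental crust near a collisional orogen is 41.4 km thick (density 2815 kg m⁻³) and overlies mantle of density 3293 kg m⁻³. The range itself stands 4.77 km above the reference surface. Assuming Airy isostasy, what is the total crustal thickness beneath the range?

74.3 km

Root depth r = h ρ_c / (ρ_m − ρ_c) = 4.77 km × 2815 / 478 = 28.09 km.
Total thickness = T + h + r = 41.4 km + 4.77 km + 28.09 km = 74.3 km.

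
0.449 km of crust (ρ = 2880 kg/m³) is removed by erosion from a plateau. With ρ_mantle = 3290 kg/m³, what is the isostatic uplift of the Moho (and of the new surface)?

0.393 km

Unloading: uplift u = e ρ_c/ρ_m = 0.449 km × 2880/3290 = 0.393 km.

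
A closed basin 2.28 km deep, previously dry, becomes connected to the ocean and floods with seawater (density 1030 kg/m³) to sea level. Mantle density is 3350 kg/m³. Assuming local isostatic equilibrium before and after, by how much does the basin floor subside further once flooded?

After flooding the water column is d + s deep. Its weight must equal the weight of mantle displaced by the extra subsidence s: (d + s) ρ_w = s ρ_m.
s = d ρ_w / (ρ_m − ρ_w) = 2.28 km × 1030/(3350 − 1030) = 1.01 km.

1.01 km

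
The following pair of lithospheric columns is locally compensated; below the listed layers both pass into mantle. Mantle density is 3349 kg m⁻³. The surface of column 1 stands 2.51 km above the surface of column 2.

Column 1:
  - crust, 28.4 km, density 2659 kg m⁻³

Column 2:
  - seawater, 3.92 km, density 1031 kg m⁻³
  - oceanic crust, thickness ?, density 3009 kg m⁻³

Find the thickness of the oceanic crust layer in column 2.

6.19 km

Take the compensation level at the base of the deeper column (depth z_c below the surface of column 1) and equate Σ ρ_i t_i down to z_c; mantle fills any gap and the z_c terms cancel.
Column 1: 28.4×2659 + (z_c − 28.4)×3349
Column 2: 2.51×0 + 3.92×1031 + x×3009 + (z_c − 2.51 − 3.92 − x)×3349
The z_c×3349 term appears on both sides and cancels. Collect the known terms of each column as K = Σ(ρt)_known − 3349 × (depth of known layers): K_1 = 75515.6 − 3349×28.4 = −19596; K_2 = 4041.52 − 3349×(2.51 + 3.92) = −17492.55.
Balance: K_1 = K_2 − x×(3349 − 3009), so x = (K_2 − K_1)/(3349 − 3009) = 2103.45/340 = 6.19 km.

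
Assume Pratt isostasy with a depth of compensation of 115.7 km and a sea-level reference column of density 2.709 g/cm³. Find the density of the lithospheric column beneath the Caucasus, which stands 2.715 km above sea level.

2.65 g/cm³

Pratt balance: ρ_ref D = ρ (D + h).
ρ = ρ_ref D/(D + h) = 2.709 × 115.7 km/(115.7 km + 2.715 km) = 2.65 g/cm³.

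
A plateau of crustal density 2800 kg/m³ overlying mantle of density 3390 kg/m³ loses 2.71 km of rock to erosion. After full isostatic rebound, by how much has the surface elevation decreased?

Rebound u = e ρ_c/ρ_m = 2.71 km × 2800/3390 = 2.238 km.
Net surface drop = e − u = 2.71 km − 2.238 km = e (ρ_m − ρ_c)/ρ_m = 0.472 km.

0.472 km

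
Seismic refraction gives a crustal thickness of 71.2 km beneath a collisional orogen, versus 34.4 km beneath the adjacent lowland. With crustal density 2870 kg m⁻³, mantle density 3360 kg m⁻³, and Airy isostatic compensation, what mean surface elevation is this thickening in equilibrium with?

5.37 km

Excess crust Δ = 71.2 km − 34.4 km = 36.8 km, split between elevation h and root r with h + r = Δ.
Airy balance ρ_c h = (ρ_m − ρ_c) r gives r = h ρ_c/(ρ_m − ρ_c), so h (1 + ρ_c/(ρ_m − ρ_c)) = Δ, i.e. h = Δ (ρ_m − ρ_c)/ρ_m.
h = 36.8 km × 490/3360 = 5.37 km.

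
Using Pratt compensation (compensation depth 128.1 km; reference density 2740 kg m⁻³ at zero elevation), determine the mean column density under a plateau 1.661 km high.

Pratt balance: ρ_ref D = ρ (D + h).
ρ = ρ_ref D/(D + h) = 2740 × 128.1 km/(128.1 km + 1.661 km) = 2700 kg m⁻³.

2700 kg m⁻³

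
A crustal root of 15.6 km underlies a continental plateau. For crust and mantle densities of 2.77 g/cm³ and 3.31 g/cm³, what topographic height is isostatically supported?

3.04 km

Equating mass per unit area of the two columns: ρ_c h = (ρ_m − ρ_c) r.
h = r (ρ_m − ρ_c) / ρ_c = 15.6 km × (3.31 − 2.77) / 2.77 = 3.04 km.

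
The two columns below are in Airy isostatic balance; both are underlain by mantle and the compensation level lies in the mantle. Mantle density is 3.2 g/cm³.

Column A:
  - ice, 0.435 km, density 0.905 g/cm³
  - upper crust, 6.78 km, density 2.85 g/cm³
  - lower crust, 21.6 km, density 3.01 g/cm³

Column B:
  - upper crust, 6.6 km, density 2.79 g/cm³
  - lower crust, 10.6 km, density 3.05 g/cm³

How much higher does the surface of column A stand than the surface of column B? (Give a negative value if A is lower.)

For any compensation level in the mantle, the mantle terms cancel and isostasy reduces to e = (Σt_A − Σt_B) − (Σ(ρt)_A − Σ(ρt)_B) / ρ_m.
Σt_A = 28.815 km; Σt_B = 17.2 km; Σ(ρt)_A = 84.732675; Σ(ρt)_B = 50.744 (in km·g/cm³).
e = (28.815 − 17.2) − (84.732675 − 50.744) / 3.2 = 0.994 km.

0.994 km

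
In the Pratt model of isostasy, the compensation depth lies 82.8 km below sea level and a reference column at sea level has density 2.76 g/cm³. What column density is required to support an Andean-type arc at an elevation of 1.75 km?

Pratt balance: ρ_ref D = ρ (D + h).
ρ = ρ_ref D/(D + h) = 2.76 × 82.8 km/(82.8 km + 1.75 km) = 2.7 g/cm³.

2.7 g/cm³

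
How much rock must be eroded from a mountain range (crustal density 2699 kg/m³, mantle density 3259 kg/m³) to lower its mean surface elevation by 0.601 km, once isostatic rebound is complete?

3.5 km

Net drop Δ = e − u = e − e ρ_c/ρ_m = e (ρ_m − ρ_c)/ρ_m.
e = Δ ρ_m/(ρ_m − ρ_c) = 0.601 km × 3259/560 = 3.5 km.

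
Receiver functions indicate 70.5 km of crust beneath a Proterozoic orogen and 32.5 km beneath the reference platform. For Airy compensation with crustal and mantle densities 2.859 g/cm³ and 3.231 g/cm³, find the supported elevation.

4.38 km

Excess crust Δ = 70.5 km − 32.5 km = 38 km, split between elevation h and root r with h + r = Δ.
Airy balance ρ_c h = (ρ_m − ρ_c) r gives r = h ρ_c/(ρ_m − ρ_c), so h (1 + ρ_c/(ρ_m − ρ_c)) = Δ, i.e. h = Δ (ρ_m − ρ_c)/ρ_m.
h = 38 km × 0.372/3.231 = 4.38 km.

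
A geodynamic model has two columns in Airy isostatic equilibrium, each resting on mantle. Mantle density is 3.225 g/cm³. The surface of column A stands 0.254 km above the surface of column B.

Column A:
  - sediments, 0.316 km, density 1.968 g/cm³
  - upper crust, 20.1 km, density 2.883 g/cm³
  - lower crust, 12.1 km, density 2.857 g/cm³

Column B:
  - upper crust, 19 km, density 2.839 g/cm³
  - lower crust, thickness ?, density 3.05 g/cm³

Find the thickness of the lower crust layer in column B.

20.4 km

Take the compensation level at the base of the deeper column (depth z_c below the surface of column A) and equate Σ ρ_i t_i down to z_c; mantle fills any gap and the z_c terms cancel.
Column A: 0.316×1.968 + 20.1×2.883 + 12.1×2.857 + (z_c − 32.516)×3.225
Column B: 0.254×0 + 19×2.839 + x×3.05 + (z_c − 0.254 − 19 − x)×3.225
The z_c×3.225 term appears on both sides and cancels. Collect the known terms of each column as K = Σ(ρt)_known − 3.225 × (depth of known layers): K_A = 93.139888 − 3.225×32.516 = −11.724212; K_B = 53.941 − 3.225×(0.254 + 19) = −8.15315.
Balance: K_A = K_B − x×(3.225 − 3.05), so x = (K_B − K_A)/(3.225 − 3.05) = 3.57106/0.175 = 20.4 km.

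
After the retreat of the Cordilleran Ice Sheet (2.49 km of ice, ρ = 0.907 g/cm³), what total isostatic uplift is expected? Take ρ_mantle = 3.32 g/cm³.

0.68 km

Removing the load lets mantle flow back in; uplift u satisfies ρ_ice t = ρ_m u.
u = t ρ_ice/ρ_m = 2.49 km × 0.907/3.32 = 0.68 km.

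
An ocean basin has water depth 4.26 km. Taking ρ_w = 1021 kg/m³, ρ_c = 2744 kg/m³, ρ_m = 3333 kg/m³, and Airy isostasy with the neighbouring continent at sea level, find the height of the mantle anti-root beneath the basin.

12.5 km

In Airy isostatic equilibrium: replacing crust with seawater at the top is compensated by replacing crust with mantle at the base: d (ρ_c − ρ_w) = a (ρ_m − ρ_c).
a = d (ρ_c − ρ_w)/(ρ_m − ρ_c) = 4.26 km × 1723/589 = 12.5 km.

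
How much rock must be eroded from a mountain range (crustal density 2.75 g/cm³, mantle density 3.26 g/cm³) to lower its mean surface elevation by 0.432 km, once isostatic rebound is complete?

Net drop Δ = e − u = e − e ρ_c/ρ_m = e (ρ_m − ρ_c)/ρ_m.
e = Δ ρ_m/(ρ_m − ρ_c) = 0.432 km × 3.26/0.51 = 2.76 km.

2.76 km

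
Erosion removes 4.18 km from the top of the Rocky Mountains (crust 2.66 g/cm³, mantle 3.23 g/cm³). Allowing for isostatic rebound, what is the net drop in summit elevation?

0.738 km

Rebound u = e ρ_c/ρ_m = 4.18 km × 2.66/3.23 = 3.442 km.
Net surface drop = e − u = 4.18 km − 3.442 km = e (ρ_m − ρ_c)/ρ_m = 0.738 km.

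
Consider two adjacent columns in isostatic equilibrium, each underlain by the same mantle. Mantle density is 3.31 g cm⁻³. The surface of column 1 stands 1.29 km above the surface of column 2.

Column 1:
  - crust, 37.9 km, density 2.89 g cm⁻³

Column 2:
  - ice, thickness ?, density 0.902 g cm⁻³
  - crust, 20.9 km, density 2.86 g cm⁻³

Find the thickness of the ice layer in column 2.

0.932 km

Take the compensation level at the base of the deeper column (depth z_c below the surface of column 1) and equate Σ ρ_i t_i down to z_c; mantle fills any gap and the z_c terms cancel.
Column 1: 37.9×2.89 + (z_c − 37.9)×3.31
Column 2: 1.29×0 + x×0.902 + 20.9×2.86 + (z_c − 1.29 − 20.9 − x)×3.31
The z_c×3.31 term appears on both sides and cancels. Collect the known terms of each column as K = Σ(ρt)_known − 3.31 × (depth of known layers): K_1 = 109.531 − 3.31×37.9 = −15.918; K_2 = 59.774 − 3.31×(1.29 + 20.9) = −13.6749.
Balance: K_1 = K_2 − x×(3.31 − 0.902), so x = (K_2 − K_1)/(3.31 − 0.902) = 2.2431/2.408 = 0.932 km.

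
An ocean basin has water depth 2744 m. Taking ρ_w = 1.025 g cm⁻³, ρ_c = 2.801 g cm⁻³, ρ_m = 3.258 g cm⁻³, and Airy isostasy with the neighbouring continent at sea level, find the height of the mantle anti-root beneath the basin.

10700 m

Equating mass per unit area of the two columns: replacing crust with seawater at the top is compensated by replacing crust with mantle at the base: d (ρ_c − ρ_w) = a (ρ_m − ρ_c).
a = d (ρ_c − ρ_w)/(ρ_m − ρ_c) = 2744 m × 1.776/0.457 = 10700 m.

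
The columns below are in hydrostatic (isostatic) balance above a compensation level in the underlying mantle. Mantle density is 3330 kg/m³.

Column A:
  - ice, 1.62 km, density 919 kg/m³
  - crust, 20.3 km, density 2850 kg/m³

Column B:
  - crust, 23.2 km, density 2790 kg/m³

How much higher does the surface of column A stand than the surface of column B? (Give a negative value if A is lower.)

For any compensation level in the mantle, the mantle terms cancel and isostasy reduces to e = (Σt_A − Σt_B) − (Σ(ρt)_A − Σ(ρt)_B) / ρ_m.
Σt_A = 21.92 km; Σt_B = 23.2 km; Σ(ρt)_A = 59343.78; Σ(ρt)_B = 64728 (in km·kg/m³).
e = (21.92 − 23.2) − (59343.78 − 64728) / 3330 = 0.337 km.

0.337 km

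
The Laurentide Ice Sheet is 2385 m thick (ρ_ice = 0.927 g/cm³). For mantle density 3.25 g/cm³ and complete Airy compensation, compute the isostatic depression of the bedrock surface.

680 m

Isostatic balance requires: the ice load ρ_ice t is balanced by mantle displaced below, ρ_m s.
s = t ρ_ice / ρ_m = 2385 m × 0.927/3.25 = 680 m.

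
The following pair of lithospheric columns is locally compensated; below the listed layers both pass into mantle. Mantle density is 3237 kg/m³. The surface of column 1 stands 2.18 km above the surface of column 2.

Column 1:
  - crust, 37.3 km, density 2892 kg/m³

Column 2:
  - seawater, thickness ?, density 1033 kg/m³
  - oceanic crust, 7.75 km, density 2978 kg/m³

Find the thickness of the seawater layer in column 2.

1.73 km

Take the compensation level at the base of the deeper column (depth z_c below the surface of column 1) and equate Σ ρ_i t_i down to z_c; mantle fills any gap and the z_c terms cancel.
Column 1: 37.3×2892 + (z_c − 37.3)×3237
Column 2: 2.18×0 + x×1033 + 7.75×2978 + (z_c − 2.18 − 7.75 − x)×3237
The z_c×3237 term appears on both sides and cancels. Collect the known terms of each column as K = Σ(ρt)_known − 3237 × (depth of known layers): K_1 = 107871.6 − 3237×37.3 = −12868.5; K_2 = 23079.5 − 3237×(2.18 + 7.75) = −9063.91.
Balance: K_1 = K_2 − x×(3237 − 1033), so x = (K_2 − K_1)/(3237 − 1033) = 3804.59/2204 = 1.73 km.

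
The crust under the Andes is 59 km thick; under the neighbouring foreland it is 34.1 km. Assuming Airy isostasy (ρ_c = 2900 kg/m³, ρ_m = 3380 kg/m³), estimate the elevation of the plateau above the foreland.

Excess crust Δ = 59 km − 34.1 km = 24.9 km, split between elevation h and root r with h + r = Δ.
Airy balance ρ_c h = (ρ_m − ρ_c) r gives r = h ρ_c/(ρ_m − ρ_c), so h (1 + ρ_c/(ρ_m − ρ_c)) = Δ, i.e. h = Δ (ρ_m − ρ_c)/ρ_m.
h = 24.9 km × 480/3380 = 3.54 km.

3.54 km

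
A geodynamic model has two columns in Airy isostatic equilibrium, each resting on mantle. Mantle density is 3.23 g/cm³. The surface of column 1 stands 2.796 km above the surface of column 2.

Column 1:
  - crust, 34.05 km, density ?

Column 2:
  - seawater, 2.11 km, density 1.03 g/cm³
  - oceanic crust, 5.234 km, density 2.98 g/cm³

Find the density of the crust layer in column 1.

2.79 g/cm³

Take the compensation level at the base of the deeper column (depth z_c below the surface of column 1) and equate Σ ρ_i t_i down to z_c; mantle fills any gap and the z_c terms cancel.
Column 1: 34.05×ρ + (z_c − 34.05)×3.23
Column 2: 2.796×0 + 2.11×1.03 + 5.234×2.98 + (z_c − 2.796 − 7.344)×3.23
The z_c×3.23 term appears on both sides and cancels. Collect the known terms of each column as K = Σ(ρt)_known − 3.23 × (depth of known layers): K_1 = 0 − 3.23×34.05 = −109.9815; K_2 = 17.77062 − 3.23×(2.796 + 7.344) = −14.98158.
Balance: K_1 + 34.05×ρ = K_2, so ρ = (K_2 − K_1)/34.05 = 94.9999/34.05 = 2.79 g/cm³.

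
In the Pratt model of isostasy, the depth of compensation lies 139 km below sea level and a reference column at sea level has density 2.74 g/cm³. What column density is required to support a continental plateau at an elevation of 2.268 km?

Pratt balance: ρ_ref D = ρ (D + h).
ρ = ρ_ref D/(D + h) = 2.74 × 139 km/(139 km + 2.268 km) = 2.7 g/cm³.

2.7 g/cm³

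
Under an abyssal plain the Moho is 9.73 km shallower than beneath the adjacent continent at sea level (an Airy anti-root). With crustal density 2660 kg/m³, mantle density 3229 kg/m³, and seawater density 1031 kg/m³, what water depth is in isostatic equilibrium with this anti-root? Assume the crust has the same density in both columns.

3.4 km

Replacing a thickness d of crust by seawater at the top must be balanced by replacing crust with mantle at the base: d (ρ_c − ρ_w) = a (ρ_m − ρ_c).
d = a (ρ_m − ρ_c)/(ρ_c − ρ_w) = 9.73 km × 569/1629 = 3.4 km.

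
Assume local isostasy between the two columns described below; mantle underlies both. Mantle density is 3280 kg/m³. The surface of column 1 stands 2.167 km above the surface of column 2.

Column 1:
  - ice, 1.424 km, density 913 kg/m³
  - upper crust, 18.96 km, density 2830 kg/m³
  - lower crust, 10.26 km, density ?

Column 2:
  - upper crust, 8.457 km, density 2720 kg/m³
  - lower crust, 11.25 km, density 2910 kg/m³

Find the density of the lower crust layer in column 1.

2880 kg/m³

Take the compensation level at the base of the deeper column (depth z_c below the surface of column 1) and equate Σ ρ_i t_i down to z_c; mantle fills any gap and the z_c terms cancel.
Column 1: 1.424×913 + 18.96×2830 + 10.26×ρ + (z_c − 30.644)×3280
Column 2: 2.167×0 + 8.457×2720 + 11.25×2910 + (z_c − 2.167 − 19.707)×3280
The z_c×3280 term appears on both sides and cancels. Collect the known terms of each column as K = Σ(ρt)_known − 3280 × (depth of known layers): K_1 = 54956.912 − 3280×30.644 = −45555.408; K_2 = 55740.54 − 3280×(2.167 + 19.707) = −16006.18.
Balance: K_1 + 10.26×ρ = K_2, so ρ = (K_2 − K_1)/10.26 = 29549.2/10.26 = 2880 kg/m³.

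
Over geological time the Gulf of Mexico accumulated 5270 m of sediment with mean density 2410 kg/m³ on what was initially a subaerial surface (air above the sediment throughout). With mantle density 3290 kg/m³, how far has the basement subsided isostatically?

3860 m

Subaerial load: s = t ρ_sed / ρ_m = 5270 m × 2410/3290 = 3860 m.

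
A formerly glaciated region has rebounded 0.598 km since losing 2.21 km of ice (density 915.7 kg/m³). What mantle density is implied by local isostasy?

3380 kg/m³

ρ_m = ρ_ice t / u = 915.7 × 2.21 km/0.598 km = 3380 kg/m³.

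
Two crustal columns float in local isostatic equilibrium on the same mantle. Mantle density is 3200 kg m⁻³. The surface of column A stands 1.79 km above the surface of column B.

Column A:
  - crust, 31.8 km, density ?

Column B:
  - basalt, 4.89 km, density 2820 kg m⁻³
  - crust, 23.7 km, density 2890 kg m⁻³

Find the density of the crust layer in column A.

2730 kg m⁻³

Take the compensation level at the base of the deeper column (depth z_c below the surface of column A) and equate Σ ρ_i t_i down to z_c; mantle fills any gap and the z_c terms cancel.
Column A: 31.8×ρ + (z_c − 31.8)×3200
Column B: 1.79×0 + 4.89×2820 + 23.7×2890 + (z_c − 1.79 − 28.59)×3200
The z_c×3200 term appears on both sides and cancels. Collect the known terms of each column as K = Σ(ρt)_known − 3200 × (depth of known layers): K_A = 0 − 3200×31.8 = −101760; K_B = 82282.8 − 3200×(1.79 + 28.59) = −14933.2.
Balance: K_A + 31.8×ρ = K_B, so ρ = (K_B − K_A)/31.8 = 86826.8/31.8 = 2730 kg m⁻³.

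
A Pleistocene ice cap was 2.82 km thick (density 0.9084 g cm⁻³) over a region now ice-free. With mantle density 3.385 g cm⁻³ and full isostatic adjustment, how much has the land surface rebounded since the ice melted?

0.757 km

Removing the load lets mantle flow back in; uplift u satisfies ρ_ice t = ρ_m u.
u = t ρ_ice/ρ_m = 2.82 km × 0.9084/3.385 = 0.757 km.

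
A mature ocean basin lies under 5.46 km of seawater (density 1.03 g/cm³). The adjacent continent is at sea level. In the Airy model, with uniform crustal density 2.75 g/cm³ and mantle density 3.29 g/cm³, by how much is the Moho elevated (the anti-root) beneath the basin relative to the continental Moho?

17.4 km

By Archimedes' principle applied to the lithosphere: replacing crust with seawater at the top is compensated by replacing crust with mantle at the base: d (ρ_c − ρ_w) = a (ρ_m − ρ_c).
a = d (ρ_c − ρ_w)/(ρ_m − ρ_c) = 5.46 km × 1.72/0.54 = 17.4 km.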